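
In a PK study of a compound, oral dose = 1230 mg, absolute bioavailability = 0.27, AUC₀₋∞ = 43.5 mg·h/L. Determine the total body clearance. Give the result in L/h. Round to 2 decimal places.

CL = F·Dose / AUC = 0.27 × 1230 / 43.5 = 7.634 L/h

7.63 L/h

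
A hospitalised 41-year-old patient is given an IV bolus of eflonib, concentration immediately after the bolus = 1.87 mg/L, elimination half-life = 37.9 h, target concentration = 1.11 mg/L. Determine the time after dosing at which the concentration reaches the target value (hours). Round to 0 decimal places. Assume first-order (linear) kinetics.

k = ln2 / t½ = 0.693147 / 37.9 = 0.01829 h⁻¹
t = ln(C₀ / C) / k = ln(1.870 / 1.11) / 0.01829
  = ln(1.685) / 0.01829 = 0.5218 / 0.01829 = 28.53 h

29 h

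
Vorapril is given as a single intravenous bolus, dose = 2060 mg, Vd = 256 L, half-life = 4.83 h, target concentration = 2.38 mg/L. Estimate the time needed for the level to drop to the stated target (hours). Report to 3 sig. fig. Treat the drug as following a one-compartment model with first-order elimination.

8.49 h

C₀ = Dose / Vd = 2060 / 256 = 8.047 mg/L
k = ln2 / t½ = 0.693147 / 4.83 = 0.1435 h⁻¹
t = ln(C₀ / C) / k = ln(8.047 / 2.38) / 0.1435
  = ln(3.381) / 0.1435 = 1.218 / 0.1435 = 8.488 h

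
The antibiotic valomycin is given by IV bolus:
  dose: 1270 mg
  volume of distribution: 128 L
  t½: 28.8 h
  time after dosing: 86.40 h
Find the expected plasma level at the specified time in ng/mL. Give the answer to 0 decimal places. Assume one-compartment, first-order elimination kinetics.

1240 ng/mL

C₀ = Dose / Vd = 1270 / 128 = 9.922 mg/L
k = ln2 / t½ = 0.693147 / 28.8 = 0.02407 h⁻¹
t / t½ = 86.40 / 28.8 = 3 half-lives
C = C₀ × (1/2)^3 = 9.922 × 0.1250 = 1.240 mg/L
Convert: 1.240 mg/L × 1000 = 1240 ng/mL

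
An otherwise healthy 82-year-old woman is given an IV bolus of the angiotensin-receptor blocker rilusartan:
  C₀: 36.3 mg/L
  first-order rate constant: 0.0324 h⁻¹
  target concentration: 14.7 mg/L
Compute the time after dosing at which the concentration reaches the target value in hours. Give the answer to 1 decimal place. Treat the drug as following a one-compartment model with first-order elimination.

t = ln(C₀ / C) / k = ln(36.30 / 14.7) / 0.03240
  = ln(2.469) / 0.03240 = 0.9038 / 0.03240 = 27.90 h

27.9 h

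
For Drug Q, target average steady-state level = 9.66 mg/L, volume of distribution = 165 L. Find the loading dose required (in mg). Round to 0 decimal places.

1594 mg

LD = Css × Vd = 9.66 × 165 = 1594 mg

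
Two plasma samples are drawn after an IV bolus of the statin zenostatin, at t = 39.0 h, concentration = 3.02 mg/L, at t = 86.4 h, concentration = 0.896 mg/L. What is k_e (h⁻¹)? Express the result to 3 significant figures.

k = ln(C₁/C₂) / (t₂ − t₁) = ln(3.02/0.896) / (86.4 − 39.0)
  = 1.215 / 47.40 = 0.02563 h⁻¹

0.0256 h⁻¹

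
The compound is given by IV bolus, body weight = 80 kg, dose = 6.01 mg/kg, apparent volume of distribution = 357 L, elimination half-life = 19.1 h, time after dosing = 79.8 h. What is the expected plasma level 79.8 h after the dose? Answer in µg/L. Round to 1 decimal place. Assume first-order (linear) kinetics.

Total dose = 6.01 × 80 = 480.8 mg
C₀ = Dose / Vd = 480.8 / 357 = 1.347 mg/L
k = ln2 / t½ = 0.693147 / 19.1 = 0.03629 h⁻¹
C = C₀ · e^(−k·t) = 1.347 × e^(−0.03629 × 79.8)
  = 1.347 × 0.05525 = 0.07442 mg/L
Convert: 0.07442 mg/L × 1000 = 74.42 µg/L

74.4 µg/L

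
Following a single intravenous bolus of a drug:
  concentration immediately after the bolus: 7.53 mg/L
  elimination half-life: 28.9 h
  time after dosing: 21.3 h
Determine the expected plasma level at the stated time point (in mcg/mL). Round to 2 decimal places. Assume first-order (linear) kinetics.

4.52 mcg/mL

k = ln2 / t½ = 0.693147 / 28.9 = 0.02398 h⁻¹
C = C₀ · e^(−k·t) = 7.530 × e^(−0.02398 × 21.3)
  = 7.530 × 0.6000 = 4.518 mg/L
(4.518 mg/L = 4.518 mcg/mL)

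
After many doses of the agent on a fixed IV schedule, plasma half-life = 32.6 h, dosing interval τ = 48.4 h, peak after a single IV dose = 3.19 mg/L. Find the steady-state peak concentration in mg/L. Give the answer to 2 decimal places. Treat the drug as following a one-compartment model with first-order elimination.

4.96 mg/L

k = ln2 / t½ = 0.693147 / 32.6 = 0.02126 h⁻¹
e^(−kτ) = e^(−0.02126 × 48.4) = 0.3574
Accumulation ratio R = 1 / (1 − e^(−kτ)) = 1 / (1 − 0.3574) = 1.556
Steady-state peak = C₀ × R = 3.19 × 1.556 = 4.964 mg/L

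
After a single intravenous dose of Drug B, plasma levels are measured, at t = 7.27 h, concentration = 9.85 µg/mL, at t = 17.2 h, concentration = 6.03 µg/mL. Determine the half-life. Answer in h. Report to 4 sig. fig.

k = ln(C₁/C₂) / (t₂ − t₁) = ln(9.85/6.03) / (17.2 − 7.27)
  = 0.4907 / 9.930 = 0.04942 h⁻¹
t½ = ln2 / k = 0.693147 / 0.04942 = 14.03 h

14.03 h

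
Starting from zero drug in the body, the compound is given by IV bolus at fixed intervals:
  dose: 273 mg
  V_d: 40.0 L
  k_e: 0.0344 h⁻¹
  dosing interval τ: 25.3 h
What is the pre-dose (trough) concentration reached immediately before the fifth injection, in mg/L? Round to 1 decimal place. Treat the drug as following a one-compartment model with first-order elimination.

C₀ per dose = Dose / Vd = 273 / 40.0 = 6.825 mg/L
Fraction remaining after one interval: r = e^(−kτ) = e^(−0.03440 × 25.3) = 0.4188
Before dose 5, 4 doses have been given (aged 1τ, 2τ, 3τ, 4τ).
C_trough = C₀ × (r + r² + … + r^4) = C₀ × r(1−r^4)/(1−r)
        = 6.825 × 0.4188 × (1 − 0.03076) / (1 − 0.4188) = 4.767 mg/L

4.8 mg/L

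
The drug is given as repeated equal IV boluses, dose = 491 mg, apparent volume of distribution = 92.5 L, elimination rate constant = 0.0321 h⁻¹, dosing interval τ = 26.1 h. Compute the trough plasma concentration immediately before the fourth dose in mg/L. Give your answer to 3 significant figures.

C₀ per dose = Dose / Vd = 491 / 92.5 = 5.308 mg/L
Fraction remaining after one interval: r = e^(−kτ) = e^(−0.03210 × 26.1) = 0.4327
Before dose 4, 3 doses have been given (aged 1τ, 2τ, 3τ).
C_trough = C₀ × (r + r² + … + r^3) = C₀ × r(1−r^3)/(1−r)
        = 5.308 × 0.4327 × (1 − 0.08101) / (1 − 0.4327) = 3.721 mg/L

3.72 mg/L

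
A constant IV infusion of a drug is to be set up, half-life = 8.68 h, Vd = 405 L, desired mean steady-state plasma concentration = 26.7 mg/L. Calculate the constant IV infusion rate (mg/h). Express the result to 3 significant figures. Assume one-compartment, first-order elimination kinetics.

864 mg/h

k = ln2 / t½ = 0.693147 / 8.68 = 0.07986 h⁻¹
CL = k × Vd = 0.07986 × 405 = 32.34 L/h
At steady state, infusion rate R₀ = Css × CL = 26.7 × 32.34 = 863.5 mg/h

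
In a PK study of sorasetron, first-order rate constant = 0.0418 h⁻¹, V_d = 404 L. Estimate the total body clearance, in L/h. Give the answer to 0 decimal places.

CL = k × Vd = 0.0418 × 404 = 16.89 L/h

17 L/h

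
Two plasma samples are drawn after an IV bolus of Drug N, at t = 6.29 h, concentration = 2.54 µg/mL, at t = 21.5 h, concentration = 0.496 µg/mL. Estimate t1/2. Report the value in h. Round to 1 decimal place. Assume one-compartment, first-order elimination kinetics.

6.5 h

k = ln(C₁/C₂) / (t₂ − t₁) = ln(2.54/0.496) / (21.5 − 6.29)
  = 1.633 / 15.21 = 0.1074 h⁻¹
t½ = ln2 / k = 0.693147 / 0.1074 = 6.454 h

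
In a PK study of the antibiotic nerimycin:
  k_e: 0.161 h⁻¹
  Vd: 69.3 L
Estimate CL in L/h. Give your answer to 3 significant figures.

11.2 L/h

CL = k × Vd = 0.161 × 69.3 = 11.16 L/h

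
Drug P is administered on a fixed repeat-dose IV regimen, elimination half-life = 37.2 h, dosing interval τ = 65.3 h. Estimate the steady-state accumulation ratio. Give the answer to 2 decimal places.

1.42

k = ln2 / t½ = 0.693147 / 37.2 = 0.01863 h⁻¹
e^(−kτ) = e^(−0.01863 × 65.3) = 0.2963
Accumulation ratio R = 1 / (1 − e^(−kτ)) = 1 / (1 − 0.2963) = 1.421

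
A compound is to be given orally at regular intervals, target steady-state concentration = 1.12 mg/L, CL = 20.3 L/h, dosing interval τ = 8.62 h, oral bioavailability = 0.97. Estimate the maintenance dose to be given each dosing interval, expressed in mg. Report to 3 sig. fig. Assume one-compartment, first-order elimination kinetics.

At steady state, F × (Dose/τ) = Css × CL.
Dose = Css × CL × τ / F = 1.12 × 20.30 × 8.62 / 0.97 = 202.0 mg

202 mg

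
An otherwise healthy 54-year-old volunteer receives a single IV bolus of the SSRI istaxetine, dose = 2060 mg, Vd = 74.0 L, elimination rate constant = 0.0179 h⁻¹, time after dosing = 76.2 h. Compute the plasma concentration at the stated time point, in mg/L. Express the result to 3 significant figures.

7.12 mg/L

C₀ = Dose / Vd = 2060 / 74.0 = 27.84 mg/L
C = C₀ · e^(−k·t) = 27.84 × e^(−0.01790 × 76.2)
  = 27.84 × 0.2556 = 7.116 mg/L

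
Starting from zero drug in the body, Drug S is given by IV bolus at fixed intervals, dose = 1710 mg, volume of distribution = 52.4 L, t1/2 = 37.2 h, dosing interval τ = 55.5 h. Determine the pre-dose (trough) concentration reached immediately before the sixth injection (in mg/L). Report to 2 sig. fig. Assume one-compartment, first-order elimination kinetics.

18 mg/L

C₀ per dose = Dose / Vd = 1710 / 52.4 = 32.63 mg/L
k = ln2 / t½ = 0.693147 / 37.2 = 0.01863 h⁻¹
Fraction remaining after one interval: r = e^(−kτ) = e^(−0.01863 × 55.5) = 0.3556
Before dose 6, 5 doses have been given (aged 1τ, 2τ, 3τ, 4τ, 5τ).
C_trough = C₀ × (r + r² + … + r^5) = C₀ × r(1−r^5)/(1−r)
        = 32.63 × 0.3556 × (1 − 0.005686) / (1 − 0.3556) = 17.90 mg/L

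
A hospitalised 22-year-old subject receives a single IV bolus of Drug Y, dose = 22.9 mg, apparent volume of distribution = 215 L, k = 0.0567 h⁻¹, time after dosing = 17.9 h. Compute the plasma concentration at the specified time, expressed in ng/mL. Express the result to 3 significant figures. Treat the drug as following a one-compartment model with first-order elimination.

C₀ = Dose / Vd = 22.90 / 215 = 0.1065 mg/L
C = C₀ · e^(−k·t) = 0.1065 × e^(−0.05670 × 17.9)
  = 0.1065 × 0.3624 = 0.03860 mg/L
Convert: 0.03860 mg/L × 1000 = 38.60 ng/mL

38.6 ng/mL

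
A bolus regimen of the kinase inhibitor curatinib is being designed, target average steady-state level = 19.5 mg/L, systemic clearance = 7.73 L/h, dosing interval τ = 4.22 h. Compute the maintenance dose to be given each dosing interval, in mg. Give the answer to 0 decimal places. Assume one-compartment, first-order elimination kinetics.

636 mg

At steady state, Dose/τ = Css × CL.
Dose = Css × CL × τ = 19.5 × 7.730 × 4.22 = 636.1 mg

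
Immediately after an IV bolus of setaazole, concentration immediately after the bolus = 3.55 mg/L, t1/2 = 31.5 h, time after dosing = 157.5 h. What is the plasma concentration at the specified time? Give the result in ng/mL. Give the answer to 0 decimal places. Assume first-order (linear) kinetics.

k = ln2 / t½ = 0.693147 / 31.5 = 0.02200 h⁻¹
t / t½ = 157.5 / 31.5 = 5 half-lives
C = C₀ × (1/2)^5 = 3.550 × 0.03125 = 0.1109 mg/L
Convert: 0.1109 mg/L × 1000 = 110.9 ng/mL

111 ng/mL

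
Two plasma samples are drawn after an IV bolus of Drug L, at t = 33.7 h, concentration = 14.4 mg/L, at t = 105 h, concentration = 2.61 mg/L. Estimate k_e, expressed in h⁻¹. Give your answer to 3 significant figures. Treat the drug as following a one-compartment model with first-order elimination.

k = ln(C₁/C₂) / (t₂ − t₁) = ln(14.4/2.61) / (105 − 33.7)
  = 1.708 / 71.30 = 0.02396 h⁻¹

0.0240 h⁻¹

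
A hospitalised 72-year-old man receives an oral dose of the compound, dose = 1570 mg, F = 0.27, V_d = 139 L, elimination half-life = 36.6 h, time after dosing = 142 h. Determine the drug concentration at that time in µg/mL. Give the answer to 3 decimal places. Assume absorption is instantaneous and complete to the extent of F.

0.207 µg/mL

Amount reaching circulation = F × Dose = 0.27 × 1570 = 423.9 mg
C₀ = F·Dose / Vd = 423.9 / 139 = 3.050 mg/L
k = ln2 / t½ = 0.693147 / 36.6 = 0.01894 h⁻¹
C = C₀ · e^(−k·t) = 3.050 × e^(−0.01894 × 142)
  = 3.050 × 0.06792 = 0.2072 mg/L
(0.2072 mg/L = 0.2072 µg/mL)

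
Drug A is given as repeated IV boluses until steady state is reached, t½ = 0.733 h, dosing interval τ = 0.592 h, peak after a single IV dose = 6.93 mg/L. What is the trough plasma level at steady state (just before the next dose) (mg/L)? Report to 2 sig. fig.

9.2 mg/L

k = ln2 / t½ = 0.693147 / 0.733 = 0.9456 h⁻¹
e^(−kτ) = e^(−0.9456 × 0.592) = 0.5713
Accumulation ratio R = 1 / (1 − e^(−kτ)) = 1 / (1 − 0.5713) = 2.333
Steady-state trough = C₀ × R × e^(−kτ) = 6.93 × 2.333 × 0.5713 = 9.237 mg/L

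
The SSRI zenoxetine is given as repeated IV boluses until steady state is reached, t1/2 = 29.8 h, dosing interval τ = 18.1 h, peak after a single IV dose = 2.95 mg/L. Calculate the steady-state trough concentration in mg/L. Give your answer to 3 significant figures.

5.64 mg/L

k = ln2 / t½ = 0.693147 / 29.8 = 0.02326 h⁻¹
e^(−kτ) = e^(−0.02326 × 18.1) = 0.6564
Accumulation ratio R = 1 / (1 − e^(−kτ)) = 1 / (1 − 0.6564) = 2.910
Steady-state trough = C₀ × R × e^(−kτ) = 2.95 × 2.910 × 0.6564 = 5.635 mg/L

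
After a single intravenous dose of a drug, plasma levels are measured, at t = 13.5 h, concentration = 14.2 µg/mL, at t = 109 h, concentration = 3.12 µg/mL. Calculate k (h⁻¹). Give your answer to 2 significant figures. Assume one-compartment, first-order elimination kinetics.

0.016 h⁻¹

k = ln(C₁/C₂) / (t₂ − t₁) = ln(14.2/3.12) / (109 − 13.5)
  = 1.515 / 95.50 = 0.01586 h⁻¹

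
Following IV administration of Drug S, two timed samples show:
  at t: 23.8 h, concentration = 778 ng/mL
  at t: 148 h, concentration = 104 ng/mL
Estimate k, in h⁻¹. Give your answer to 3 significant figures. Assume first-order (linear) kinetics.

k = ln(C₁/C₂) / (t₂ − t₁) = ln(778/104) / (148 − 23.8)
  = 2.012 / 124.2 = 0.01620 h⁻¹

0.0162 h⁻¹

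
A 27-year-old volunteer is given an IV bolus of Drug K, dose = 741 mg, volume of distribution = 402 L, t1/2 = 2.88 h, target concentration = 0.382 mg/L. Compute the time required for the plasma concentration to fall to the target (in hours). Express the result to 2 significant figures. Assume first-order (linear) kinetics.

C₀ = Dose / Vd = 741.0 / 402 = 1.843 mg/L
k = ln2 / t½ = 0.693147 / 2.88 = 0.2407 h⁻¹
t = ln(C₀ / C) / k = ln(1.843 / 0.382) / 0.2407
  = ln(4.825) / 0.2407 = 1.574 / 0.2407 = 6.539 h

6.5 h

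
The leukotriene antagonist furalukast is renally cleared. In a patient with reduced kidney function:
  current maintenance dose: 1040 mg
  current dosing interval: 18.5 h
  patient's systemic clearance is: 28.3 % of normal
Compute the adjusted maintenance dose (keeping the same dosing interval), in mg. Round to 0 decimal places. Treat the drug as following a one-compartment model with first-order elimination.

294 mg

To keep the same average steady-state level, dosing rate must scale with clearance.
CL ratio = 28.3 / 100 = 0.2830
New dose (same interval) = 1040 × 0.2830 = 294.3 mg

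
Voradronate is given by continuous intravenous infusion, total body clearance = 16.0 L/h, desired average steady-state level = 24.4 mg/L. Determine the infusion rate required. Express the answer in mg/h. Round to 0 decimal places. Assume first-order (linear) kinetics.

390 mg/h

At steady state, infusion rate R₀ = Css × CL = 24.4 × 16.00 = 390.4 mg/h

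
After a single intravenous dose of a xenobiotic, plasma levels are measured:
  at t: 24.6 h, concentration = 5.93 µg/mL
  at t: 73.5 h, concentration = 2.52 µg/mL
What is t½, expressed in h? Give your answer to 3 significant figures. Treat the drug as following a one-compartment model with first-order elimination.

k = ln(C₁/C₂) / (t₂ − t₁) = ln(5.93/2.52) / (73.5 − 24.6)
  = 0.8558 / 48.90 = 0.01750 h⁻¹
t½ = ln2 / k = 0.693147 / 0.01750 = 39.61 h

39.6 h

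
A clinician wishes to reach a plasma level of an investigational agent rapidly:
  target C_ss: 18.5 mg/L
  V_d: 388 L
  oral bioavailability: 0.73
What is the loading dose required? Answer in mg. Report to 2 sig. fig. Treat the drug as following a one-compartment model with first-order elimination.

9800 mg

LD = Css × Vd / F = 18.5 × 388 / 0.73 = 9833 mg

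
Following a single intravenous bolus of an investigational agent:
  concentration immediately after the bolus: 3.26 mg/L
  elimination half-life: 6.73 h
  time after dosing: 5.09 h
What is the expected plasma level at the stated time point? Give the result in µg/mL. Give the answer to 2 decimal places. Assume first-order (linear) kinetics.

1.93 µg/mL

k = ln2 / t½ = 0.693147 / 6.73 = 0.1030 h⁻¹
C = C₀ · e^(−k·t) = 3.260 × e^(−0.1030 × 5.09)
  = 3.260 × 0.5920 = 1.930 mg/L
(1.930 mg/L = 1.930 µg/mL)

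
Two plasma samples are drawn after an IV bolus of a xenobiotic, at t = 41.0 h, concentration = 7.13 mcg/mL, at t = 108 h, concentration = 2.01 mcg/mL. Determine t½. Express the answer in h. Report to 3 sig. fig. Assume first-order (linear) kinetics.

36.7 h

k = ln(C₁/C₂) / (t₂ − t₁) = ln(7.13/2.01) / (108 − 41.0)
  = 1.266 / 67.00 = 0.01890 h⁻¹
t½ = ln2 / k = 0.693147 / 0.01890 = 36.67 h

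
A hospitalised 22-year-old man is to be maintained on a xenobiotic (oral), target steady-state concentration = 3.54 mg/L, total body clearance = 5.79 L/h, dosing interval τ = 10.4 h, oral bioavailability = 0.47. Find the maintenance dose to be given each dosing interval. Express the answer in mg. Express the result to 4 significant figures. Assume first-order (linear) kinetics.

At steady state, F × (Dose/τ) = Css × CL.
Dose = Css × CL × τ / F = 3.54 × 5.790 × 10.4 / 0.47 = 453.5 mg

453.5 mg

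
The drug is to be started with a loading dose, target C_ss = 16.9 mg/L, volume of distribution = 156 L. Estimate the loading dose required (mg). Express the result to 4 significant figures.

LD = Css × Vd = 16.9 × 156 = 2636 mg

2636 mg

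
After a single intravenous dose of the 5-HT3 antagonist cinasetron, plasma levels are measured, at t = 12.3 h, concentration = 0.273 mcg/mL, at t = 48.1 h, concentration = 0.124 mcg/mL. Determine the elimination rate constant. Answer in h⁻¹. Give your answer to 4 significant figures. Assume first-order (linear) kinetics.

0.02204 h⁻¹

k = ln(C₁/C₂) / (t₂ − t₁) = ln(0.273/0.124) / (48.1 − 12.3)
  = 0.7892 / 35.80 = 0.02204 h⁻¹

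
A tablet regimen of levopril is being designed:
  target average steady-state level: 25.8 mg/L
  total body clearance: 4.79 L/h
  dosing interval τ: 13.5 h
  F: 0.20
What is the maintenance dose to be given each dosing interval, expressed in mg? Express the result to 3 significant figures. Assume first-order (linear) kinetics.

8340 mg

At steady state, F × (Dose/τ) = Css × CL.
Dose = Css × CL × τ / F = 25.8 × 4.790 × 13.5 / 0.20 = 8342 mg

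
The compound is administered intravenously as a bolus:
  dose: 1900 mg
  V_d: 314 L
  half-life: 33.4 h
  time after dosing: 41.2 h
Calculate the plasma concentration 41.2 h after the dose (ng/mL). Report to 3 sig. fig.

2570 ng/mL

C₀ = Dose / Vd = 1900 / 314 = 6.051 mg/L
k = ln2 / t½ = 0.693147 / 33.4 = 0.02075 h⁻¹
C = C₀ · e^(−k·t) = 6.051 × e^(−0.02075 × 41.2)
  = 6.051 × 0.4253 = 2.573 mg/L
Convert: 2.573 mg/L × 1000 = 2573 ng/mL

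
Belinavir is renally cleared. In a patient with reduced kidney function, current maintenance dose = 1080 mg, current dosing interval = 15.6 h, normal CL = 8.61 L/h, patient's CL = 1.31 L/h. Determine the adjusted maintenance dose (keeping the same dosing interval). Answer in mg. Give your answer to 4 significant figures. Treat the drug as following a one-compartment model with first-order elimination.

To keep the same average steady-state level, dosing rate must scale with clearance.
CL ratio = 1.31 / 8.61 = 0.1521
New dose (same interval) = 1080 × 0.1521 = 164.3 mg

164.3 mg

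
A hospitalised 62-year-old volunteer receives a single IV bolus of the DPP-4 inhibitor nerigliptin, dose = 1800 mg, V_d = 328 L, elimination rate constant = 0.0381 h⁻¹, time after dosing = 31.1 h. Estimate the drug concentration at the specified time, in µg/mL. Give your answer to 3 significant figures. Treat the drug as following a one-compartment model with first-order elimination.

C₀ = Dose / Vd = 1800 / 328 = 5.488 mg/L
C = C₀ · e^(−k·t) = 5.488 × e^(−0.03810 × 31.1)
  = 5.488 × 0.3058 = 1.678 mg/L
(1.678 mg/L = 1.678 µg/mL)

1.68 µg/mL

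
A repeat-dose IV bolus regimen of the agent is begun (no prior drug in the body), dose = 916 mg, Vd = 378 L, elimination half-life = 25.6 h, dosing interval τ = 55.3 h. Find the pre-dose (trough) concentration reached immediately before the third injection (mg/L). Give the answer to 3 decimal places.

0.663 mg/L

C₀ per dose = Dose / Vd = 916 / 378 = 2.423 mg/L
k = ln2 / t½ = 0.693147 / 25.6 = 0.02708 h⁻¹
Fraction remaining after one interval: r = e^(−kτ) = e^(−0.02708 × 55.3) = 0.2237
Before dose 3, 2 doses have been given (aged 1τ, 2τ).
C_trough = C₀ × (r + r²) = 2.423 × (0.2237 + 0.05004) = 0.6633 mg/L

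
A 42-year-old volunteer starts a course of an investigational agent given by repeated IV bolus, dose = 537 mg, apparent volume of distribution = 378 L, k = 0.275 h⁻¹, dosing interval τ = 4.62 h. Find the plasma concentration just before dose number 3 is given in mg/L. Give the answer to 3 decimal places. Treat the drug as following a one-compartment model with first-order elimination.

0.511 mg/L

C₀ per dose = Dose / Vd = 537 / 378 = 1.421 mg/L
Fraction remaining after one interval: r = e^(−kτ) = e^(−0.2750 × 4.62) = 0.2807
Before dose 3, 2 doses have been given (aged 1τ, 2τ).
C_trough = C₀ × (r + r²) = 1.421 × (0.2807 + 0.07879) = 0.5108 mg/L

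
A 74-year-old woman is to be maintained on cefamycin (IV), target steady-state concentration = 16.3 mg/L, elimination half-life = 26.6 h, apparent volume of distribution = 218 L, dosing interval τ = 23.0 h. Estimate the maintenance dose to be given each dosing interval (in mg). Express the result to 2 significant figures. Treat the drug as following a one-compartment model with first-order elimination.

2100 mg

k = ln2 / t½ = 0.693147 / 26.6 = 0.02606 h⁻¹
CL = k × Vd = 0.02606 × 218 = 5.681 L/h
At steady state, Dose/τ = Css × CL.
Dose = Css × CL × τ = 16.3 × 5.681 × 23.0 = 2130 mg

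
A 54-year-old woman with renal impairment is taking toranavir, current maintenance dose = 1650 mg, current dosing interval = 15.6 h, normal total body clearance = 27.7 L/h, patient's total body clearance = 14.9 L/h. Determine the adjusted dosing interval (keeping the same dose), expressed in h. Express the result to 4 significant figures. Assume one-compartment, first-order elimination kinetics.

29.00 h

To keep the same average steady-state level, dosing rate must scale with clearance.
CL ratio = 14.9 / 27.7 = 0.5379
New interval (same dose) = 15.6 / 0.5379 = 29.00 h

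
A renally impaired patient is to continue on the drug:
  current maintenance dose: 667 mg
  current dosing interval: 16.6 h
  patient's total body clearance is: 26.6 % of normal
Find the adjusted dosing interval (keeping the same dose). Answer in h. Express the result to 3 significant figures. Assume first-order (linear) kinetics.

To keep the same average steady-state level, dosing rate must scale with clearance.
CL ratio = 26.6 / 100 = 0.2660
New interval (same dose) = 16.6 / 0.2660 = 62.41 h

62.4 h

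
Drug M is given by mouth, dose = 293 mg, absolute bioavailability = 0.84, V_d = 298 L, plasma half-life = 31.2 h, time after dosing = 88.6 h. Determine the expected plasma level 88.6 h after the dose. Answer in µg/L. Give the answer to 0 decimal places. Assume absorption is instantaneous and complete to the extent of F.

115 µg/L

Amount reaching circulation = F × Dose = 0.84 × 293.0 = 246.1 mg
C₀ = F·Dose / Vd = 246.1 / 298 = 0.8258 mg/L
k = ln2 / t½ = 0.693147 / 31.2 = 0.02222 h⁻¹
C = C₀ · e^(−k·t) = 0.8258 × e^(−0.02222 × 88.6)
  = 0.8258 × 0.1396 = 0.1153 mg/L
Convert: 0.1153 mg/L × 1000 = 115.3 µg/L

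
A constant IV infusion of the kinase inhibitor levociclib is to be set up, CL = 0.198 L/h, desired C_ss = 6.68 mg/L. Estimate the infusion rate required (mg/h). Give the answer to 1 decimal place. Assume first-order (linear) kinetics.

1.3 mg/h

At steady state, infusion rate R₀ = Css × CL = 6.68 × 0.1980 = 1.323 mg/h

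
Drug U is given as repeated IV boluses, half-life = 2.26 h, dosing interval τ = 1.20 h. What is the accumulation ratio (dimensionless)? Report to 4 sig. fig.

k = ln2 / t½ = 0.693147 / 2.26 = 0.3067 h⁻¹
e^(−kτ) = e^(−0.3067 × 1.20) = 0.6921
Accumulation ratio R = 1 / (1 − e^(−kτ)) = 1 / (1 − 0.6921) = 3.248

3.248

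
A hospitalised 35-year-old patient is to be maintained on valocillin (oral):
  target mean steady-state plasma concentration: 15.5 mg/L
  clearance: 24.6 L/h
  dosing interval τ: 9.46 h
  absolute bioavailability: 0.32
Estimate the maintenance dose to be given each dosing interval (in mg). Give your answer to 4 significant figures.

At steady state, F × (Dose/τ) = Css × CL.
Dose = Css × CL × τ / F = 15.5 × 24.60 × 9.46 / 0.32 = 11270 mg

11270 mg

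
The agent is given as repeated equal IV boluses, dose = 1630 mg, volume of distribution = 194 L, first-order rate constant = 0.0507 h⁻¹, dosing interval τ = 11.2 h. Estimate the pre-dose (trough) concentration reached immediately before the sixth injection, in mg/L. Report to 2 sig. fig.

10 mg/L

C₀ per dose = Dose / Vd = 1630 / 194 = 8.402 mg/L
Fraction remaining after one interval: r = e^(−kτ) = e^(−0.05070 × 11.2) = 0.5667
Before dose 6, 5 doses have been given (aged 1τ, 2τ, 3τ, 4τ, 5τ).
C_trough = C₀ × (r + r² + … + r^5) = C₀ × r(1−r^5)/(1−r)
        = 8.402 × 0.5667 × (1 − 0.05845) / (1 − 0.5667) = 10.35 mg/L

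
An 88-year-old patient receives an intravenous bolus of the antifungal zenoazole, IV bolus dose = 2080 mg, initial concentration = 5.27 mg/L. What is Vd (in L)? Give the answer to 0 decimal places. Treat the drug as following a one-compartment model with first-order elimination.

Vd = Dose / C₀ = 2080 / 5.27 = 394.7 L

395 L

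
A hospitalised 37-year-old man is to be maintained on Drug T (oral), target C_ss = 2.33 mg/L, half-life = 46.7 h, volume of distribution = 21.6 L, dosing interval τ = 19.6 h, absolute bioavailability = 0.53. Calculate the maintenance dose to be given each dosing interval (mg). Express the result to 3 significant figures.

27.6 mg

k = ln2 / t½ = 0.693147 / 46.7 = 0.01484 h⁻¹
CL = k × Vd = 0.01484 × 21.6 = 0.3205 L/h
At steady state, F × (Dose/τ) = Css × CL.
Dose = Css × CL × τ / F = 2.33 × 0.3205 × 19.6 / 0.53 = 27.62 mg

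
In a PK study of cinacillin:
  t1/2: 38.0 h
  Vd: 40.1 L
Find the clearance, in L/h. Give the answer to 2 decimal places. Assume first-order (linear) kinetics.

k = ln2 / t½ = 0.693147 / 38.0 = 0.01824 h⁻¹
CL = k × Vd = 0.01824 × 40.1 = 0.7314 L/h

0.73 L/h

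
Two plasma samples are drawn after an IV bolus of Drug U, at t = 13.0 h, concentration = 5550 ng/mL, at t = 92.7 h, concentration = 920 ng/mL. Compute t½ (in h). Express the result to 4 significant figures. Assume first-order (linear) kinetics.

k = ln(C₁/C₂) / (t₂ − t₁) = ln(5550/920) / (92.7 − 13.0)
  = 1.797 / 79.70 = 0.02255 h⁻¹
t½ = ln2 / k = 0.693147 / 0.02255 = 30.74 h

30.74 h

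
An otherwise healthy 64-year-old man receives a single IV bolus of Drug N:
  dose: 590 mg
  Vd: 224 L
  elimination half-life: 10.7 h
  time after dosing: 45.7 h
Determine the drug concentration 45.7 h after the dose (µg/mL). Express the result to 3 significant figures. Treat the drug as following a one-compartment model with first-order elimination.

C₀ = Dose / Vd = 590.0 / 224 = 2.634 mg/L
k = ln2 / t½ = 0.693147 / 10.7 = 0.06478 h⁻¹
C = C₀ · e^(−k·t) = 2.634 × e^(−0.06478 × 45.7)
  = 2.634 × 0.05180 = 0.1364 mg/L
(0.1364 mg/L = 0.1364 µg/mL)

0.136 µg/mL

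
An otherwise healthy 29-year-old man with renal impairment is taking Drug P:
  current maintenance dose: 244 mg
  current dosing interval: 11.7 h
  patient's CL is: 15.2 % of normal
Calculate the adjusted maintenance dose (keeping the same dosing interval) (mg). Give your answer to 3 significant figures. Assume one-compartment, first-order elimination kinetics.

37.1 mg

To keep the same average steady-state level, dosing rate must scale with clearance.
CL ratio = 15.2 / 100 = 0.1520
New dose (same interval) = 244 × 0.1520 = 37.09 mg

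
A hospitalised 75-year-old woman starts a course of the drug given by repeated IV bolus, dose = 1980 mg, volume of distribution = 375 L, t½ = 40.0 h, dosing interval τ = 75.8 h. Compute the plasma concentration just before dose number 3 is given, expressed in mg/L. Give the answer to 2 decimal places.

C₀ per dose = Dose / Vd = 1980 / 375 = 5.280 mg/L
k = ln2 / t½ = 0.693147 / 40.0 = 0.01733 h⁻¹
Fraction remaining after one interval: r = e^(−kτ) = e^(−0.01733 × 75.8) = 0.2688
Before dose 3, 2 doses have been given (aged 1τ, 2τ).
C_trough = C₀ × (r + r²) = 5.280 × (0.2688 + 0.07225) = 1.801 mg/L

1.80 mg/L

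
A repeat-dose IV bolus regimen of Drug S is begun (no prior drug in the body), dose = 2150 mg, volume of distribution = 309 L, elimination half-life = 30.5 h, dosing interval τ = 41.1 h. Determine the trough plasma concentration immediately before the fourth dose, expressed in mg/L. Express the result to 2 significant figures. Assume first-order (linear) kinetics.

C₀ per dose = Dose / Vd = 2150 / 309 = 6.958 mg/L
k = ln2 / t½ = 0.693147 / 30.5 = 0.02273 h⁻¹
Fraction remaining after one interval: r = e^(−kτ) = e^(−0.02273 × 41.1) = 0.3929
Before dose 4, 3 doses have been given (aged 1τ, 2τ, 3τ).
C_trough = C₀ × (r + r² + … + r^3) = C₀ × r(1−r^3)/(1−r)
        = 6.958 × 0.3929 × (1 − 0.06065) / (1 − 0.3929) = 4.230 mg/L

4.2 mg/L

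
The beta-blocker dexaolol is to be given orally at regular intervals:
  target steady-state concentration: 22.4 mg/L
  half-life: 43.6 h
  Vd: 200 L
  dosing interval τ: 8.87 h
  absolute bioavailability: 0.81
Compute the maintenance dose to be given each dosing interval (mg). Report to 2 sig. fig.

780 mg

k = ln2 / t½ = 0.693147 / 43.6 = 0.01590 h⁻¹
CL = k × Vd = 0.01590 × 200 = 3.180 L/h
At steady state, F × (Dose/τ) = Css × CL.
Dose = Css × CL × τ / F = 22.4 × 3.180 × 8.87 / 0.81 = 780.0 mg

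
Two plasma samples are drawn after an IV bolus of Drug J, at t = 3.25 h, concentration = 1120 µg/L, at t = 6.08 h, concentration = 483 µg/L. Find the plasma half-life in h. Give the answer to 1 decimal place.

2.3 h

k = ln(C₁/C₂) / (t₂ − t₁) = ln(1120/483) / (6.08 − 3.25)
  = 0.8411 / 2.830 = 0.2972 h⁻¹
t½ = ln2 / k = 0.693147 / 0.2972 = 2.332 h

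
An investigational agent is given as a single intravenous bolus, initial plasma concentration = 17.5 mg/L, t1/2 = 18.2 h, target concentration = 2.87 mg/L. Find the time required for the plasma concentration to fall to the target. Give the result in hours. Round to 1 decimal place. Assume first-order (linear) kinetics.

47.5 h

k = ln2 / t½ = 0.693147 / 18.2 = 0.03809 h⁻¹
t = ln(C₀ / C) / k = ln(17.50 / 2.87) / 0.03809
  = ln(6.098) / 0.03809 = 1.808 / 0.03809 = 47.47 h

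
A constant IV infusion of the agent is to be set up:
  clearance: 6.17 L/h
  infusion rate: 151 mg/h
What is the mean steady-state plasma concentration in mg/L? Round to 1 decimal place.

24.5 mg/L

At steady state Css = R₀ / CL = 151 / 6.170 = 24.47 mg/L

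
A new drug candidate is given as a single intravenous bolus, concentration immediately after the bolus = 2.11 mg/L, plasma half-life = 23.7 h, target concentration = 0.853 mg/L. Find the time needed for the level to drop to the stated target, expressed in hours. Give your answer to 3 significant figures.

k = ln2 / t½ = 0.693147 / 23.7 = 0.02925 h⁻¹
t = ln(C₀ / C) / k = ln(2.110 / 0.853) / 0.02925
  = ln(2.474) / 0.02925 = 0.9058 / 0.02925 = 30.97 h

31.0 h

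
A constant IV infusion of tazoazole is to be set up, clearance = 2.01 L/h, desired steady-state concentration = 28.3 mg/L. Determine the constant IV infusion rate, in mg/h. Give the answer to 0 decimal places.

At steady state, infusion rate R₀ = Css × CL = 28.3 × 2.010 = 56.88 mg/h

57 mg/h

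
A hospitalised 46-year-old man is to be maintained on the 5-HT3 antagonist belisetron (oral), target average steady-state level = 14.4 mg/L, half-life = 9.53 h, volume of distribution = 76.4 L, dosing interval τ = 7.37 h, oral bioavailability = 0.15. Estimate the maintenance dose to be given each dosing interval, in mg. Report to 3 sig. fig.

3930 mg

k = ln2 / t½ = 0.693147 / 9.53 = 0.07273 h⁻¹
CL = k × Vd = 0.07273 × 76.4 = 5.557 L/h
At steady state, F × (Dose/τ) = Css × CL.
Dose = Css × CL × τ / F = 14.4 × 5.557 × 7.37 / 0.15 = 3932 mg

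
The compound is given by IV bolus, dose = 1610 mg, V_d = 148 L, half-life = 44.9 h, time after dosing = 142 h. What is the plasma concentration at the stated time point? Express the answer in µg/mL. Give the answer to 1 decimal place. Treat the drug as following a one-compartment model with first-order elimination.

C₀ = Dose / Vd = 1610 / 148 = 10.88 mg/L
k = ln2 / t½ = 0.693147 / 44.9 = 0.01544 h⁻¹
C = C₀ · e^(−k·t) = 10.88 × e^(−0.01544 × 142)
  = 10.88 × 0.1116 = 1.214 mg/L
(1.214 mg/L = 1.214 µg/mL)

1.2 µg/mL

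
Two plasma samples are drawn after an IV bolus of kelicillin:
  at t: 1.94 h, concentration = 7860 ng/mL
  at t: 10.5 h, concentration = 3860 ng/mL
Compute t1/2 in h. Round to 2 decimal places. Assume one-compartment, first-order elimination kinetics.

k = ln(C₁/C₂) / (t₂ − t₁) = ln(7860/3860) / (10.5 − 1.94)
  = 0.7111 / 8.560 = 0.08307 h⁻¹
t½ = ln2 / k = 0.693147 / 0.08307 = 8.344 h

8.34 h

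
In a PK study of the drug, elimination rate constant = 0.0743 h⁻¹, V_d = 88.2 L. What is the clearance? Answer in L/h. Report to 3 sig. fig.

CL = k × Vd = 0.0743 × 88.2 = 6.553 L/h

6.55 L/h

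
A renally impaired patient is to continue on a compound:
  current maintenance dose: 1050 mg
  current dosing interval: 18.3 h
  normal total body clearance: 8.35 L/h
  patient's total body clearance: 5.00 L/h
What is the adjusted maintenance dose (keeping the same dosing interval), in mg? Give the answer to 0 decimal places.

629 mg

To keep the same average steady-state level, dosing rate must scale with clearance.
CL ratio = 5.00 / 8.35 = 0.5988
New dose (same interval) = 1050 × 0.5988 = 628.7 mg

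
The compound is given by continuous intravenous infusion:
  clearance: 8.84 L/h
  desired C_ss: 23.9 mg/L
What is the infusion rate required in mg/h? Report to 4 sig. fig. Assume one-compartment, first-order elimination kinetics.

At steady state, infusion rate R₀ = Css × CL = 23.9 × 8.840 = 211.3 mg/h

211.3 mg/h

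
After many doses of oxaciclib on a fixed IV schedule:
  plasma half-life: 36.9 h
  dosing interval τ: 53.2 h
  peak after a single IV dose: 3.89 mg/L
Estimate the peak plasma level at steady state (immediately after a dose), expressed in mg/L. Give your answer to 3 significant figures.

k = ln2 / t½ = 0.693147 / 36.9 = 0.01878 h⁻¹
e^(−kτ) = e^(−0.01878 × 53.2) = 0.3682
Accumulation ratio R = 1 / (1 − e^(−kτ)) = 1 / (1 − 0.3682) = 1.583
Steady-state peak = C₀ × R = 3.89 × 1.583 = 6.158 mg/L

6.16 mg/L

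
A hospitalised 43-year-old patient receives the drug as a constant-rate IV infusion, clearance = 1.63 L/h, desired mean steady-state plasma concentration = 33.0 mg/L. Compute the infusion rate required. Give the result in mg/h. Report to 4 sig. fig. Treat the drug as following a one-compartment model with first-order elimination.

53.79 mg/h

At steady state, infusion rate R₀ = Css × CL = 33.0 × 1.630 = 53.79 mg/h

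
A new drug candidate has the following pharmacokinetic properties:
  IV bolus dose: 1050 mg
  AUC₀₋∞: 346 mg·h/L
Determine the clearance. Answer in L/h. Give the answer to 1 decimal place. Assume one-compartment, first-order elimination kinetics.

CL = Dose / AUC = 1050 / 346 = 3.035 L/h

3.0 L/h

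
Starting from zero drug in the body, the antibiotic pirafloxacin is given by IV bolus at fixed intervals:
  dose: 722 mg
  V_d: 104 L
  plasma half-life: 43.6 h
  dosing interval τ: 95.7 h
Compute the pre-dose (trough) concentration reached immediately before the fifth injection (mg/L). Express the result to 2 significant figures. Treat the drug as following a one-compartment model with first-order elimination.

C₀ per dose = Dose / Vd = 722 / 104 = 6.942 mg/L
k = ln2 / t½ = 0.693147 / 43.6 = 0.01590 h⁻¹
Fraction remaining after one interval: r = e^(−kτ) = e^(−0.01590 × 95.7) = 0.2184
Before dose 5, 4 doses have been given (aged 1τ, 2τ, 3τ, 4τ).
C_trough = C₀ × (r + r² + … + r^4) = C₀ × r(1−r^4)/(1−r)
        = 6.942 × 0.2184 × (1 − 0.002275) / (1 − 0.2184) = 1.935 mg/L

1.9 mg/L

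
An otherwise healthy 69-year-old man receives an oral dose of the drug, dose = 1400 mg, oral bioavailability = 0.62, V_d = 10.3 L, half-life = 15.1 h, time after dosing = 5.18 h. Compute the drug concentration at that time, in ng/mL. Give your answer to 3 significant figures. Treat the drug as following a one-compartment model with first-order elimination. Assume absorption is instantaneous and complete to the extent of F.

66400 ng/mL

Amount reaching circulation = F × Dose = 0.62 × 1400 = 868.0 mg
C₀ = F·Dose / Vd = 868.0 / 10.3 = 84.27 mg/L
k = ln2 / t½ = 0.693147 / 15.1 = 0.04590 h⁻¹
C = C₀ · e^(−k·t) = 84.27 × e^(−0.04590 × 5.18)
  = 84.27 × 0.7884 = 66.44 mg/L
Convert: 66.44 mg/L × 1000 = 66440 ng/mL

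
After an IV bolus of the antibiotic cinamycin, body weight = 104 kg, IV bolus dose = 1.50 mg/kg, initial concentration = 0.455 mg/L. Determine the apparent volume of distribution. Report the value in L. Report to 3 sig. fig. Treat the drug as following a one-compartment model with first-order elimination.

Dose = 1.50 × 104 = 156.0 mg
Vd = Dose / C₀ = 156.0 / 0.455 = 342.9 L

343 L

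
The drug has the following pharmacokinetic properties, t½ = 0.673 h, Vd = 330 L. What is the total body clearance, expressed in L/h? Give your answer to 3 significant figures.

340 L/h

k = ln2 / t½ = 0.693147 / 0.673 = 1.030 h⁻¹
CL = k × Vd = 1.030 × 330 = 339.9 L/h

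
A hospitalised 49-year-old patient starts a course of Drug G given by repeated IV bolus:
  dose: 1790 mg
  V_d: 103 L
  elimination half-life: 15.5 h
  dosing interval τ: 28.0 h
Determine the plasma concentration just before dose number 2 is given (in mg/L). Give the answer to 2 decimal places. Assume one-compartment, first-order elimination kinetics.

C₀ per dose = Dose / Vd = 1790 / 103 = 17.38 mg/L
k = ln2 / t½ = 0.693147 / 15.5 = 0.04472 h⁻¹
Fraction remaining after one interval: r = e^(−kτ) = e^(−0.04472 × 28.0) = 0.2859
Before dose 2, 1 dose has been given (aged 1τ).
C_trough = C₀ × r = 17.38 × 0.2859 = 4.969 mg/L

4.97 mg/L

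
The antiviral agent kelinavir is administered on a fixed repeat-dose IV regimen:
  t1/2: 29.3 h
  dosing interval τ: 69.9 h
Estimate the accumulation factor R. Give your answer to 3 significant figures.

1.24

k = ln2 / t½ = 0.693147 / 29.3 = 0.02366 h⁻¹
e^(−kτ) = e^(−0.02366 × 69.9) = 0.1913
Accumulation ratio R = 1 / (1 − e^(−kτ)) = 1 / (1 − 0.1913) = 1.237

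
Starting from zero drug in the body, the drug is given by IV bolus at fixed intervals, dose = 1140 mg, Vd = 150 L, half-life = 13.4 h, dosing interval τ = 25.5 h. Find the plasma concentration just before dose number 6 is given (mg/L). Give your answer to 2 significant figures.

C₀ per dose = Dose / Vd = 1140 / 150 = 7.600 mg/L
k = ln2 / t½ = 0.693147 / 13.4 = 0.05173 h⁻¹
Fraction remaining after one interval: r = e^(−kτ) = e^(−0.05173 × 25.5) = 0.2674
Before dose 6, 5 doses have been given (aged 1τ, 2τ, 3τ, 4τ, 5τ).
C_trough = C₀ × (r + r² + … + r^5) = C₀ × r(1−r^5)/(1−r)
        = 7.600 × 0.2674 × (1 − 0.001367) / (1 − 0.2674) = 2.770 mg/L

2.8 mg/L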